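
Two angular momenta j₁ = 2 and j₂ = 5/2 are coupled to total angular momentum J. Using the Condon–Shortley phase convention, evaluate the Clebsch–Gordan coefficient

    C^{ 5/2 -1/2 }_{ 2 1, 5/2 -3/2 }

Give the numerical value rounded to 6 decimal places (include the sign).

triangle: 2!·2!·3!/8! = 24/40320
(j±m)!: 3!·1!·1!·4!·2!·3! = 1728
prefactor² = (2J+1)·Δ·N² = 216/35
  k=0: +1/(0!·2!·1!·1!·1!·2!) = 1/4
  k=1: −1/(1!·1!·0!·0!·2!·3!) = -1/12
Σ = 1/6  ⇒  CG² = 216/35·1/6² = 6/35
CG = +√(6/35) = +0.414039

+√(6/35) ≈ +0.414039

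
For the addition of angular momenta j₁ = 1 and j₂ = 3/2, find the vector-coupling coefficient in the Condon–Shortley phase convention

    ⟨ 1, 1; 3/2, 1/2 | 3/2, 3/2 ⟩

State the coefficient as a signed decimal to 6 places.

j₁+j₂−J=1  J+j₁−j₂=1  J−j₁+j₂=2  j₁+j₂+J+1=5
(j₁±m₁, j₂±m₂, J±M) = (2,0,2,1,3,0)
P² = 8/5
sum k=0..0:
  [0] +1/2 = 1/2
S = 1/2
C² = P²·S² = 2/5 ; C = +0.632456

+√(2/5) = +0.632456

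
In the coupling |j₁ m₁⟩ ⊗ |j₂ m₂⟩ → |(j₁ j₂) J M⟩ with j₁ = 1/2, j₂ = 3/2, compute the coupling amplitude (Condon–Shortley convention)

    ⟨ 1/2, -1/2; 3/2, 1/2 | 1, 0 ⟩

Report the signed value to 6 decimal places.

-0.707107  (= −√(1/2))

j₁+j₂−J=1  J+j₁−j₂=0  J−j₁+j₂=2  j₁+j₂+J+1=4
(j₁±m₁, j₂±m₂, J±M) = (0,1,2,1,1,1)
P² = 1/2
sum k=1..1:
  [1] −1/1 = -1
S = -1
C² = P²·S² = 1/2 ; C = -0.707107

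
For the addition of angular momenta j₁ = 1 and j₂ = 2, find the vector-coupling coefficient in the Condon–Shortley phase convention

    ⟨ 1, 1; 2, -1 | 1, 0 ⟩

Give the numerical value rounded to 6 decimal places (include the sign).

j₁+j₂−J=2  J+j₁−j₂=0  J−j₁+j₂=2  j₁+j₂+J+1=5
(j₁±m₁, j₂±m₂, J±M) = (2,0,1,3,1,1)
P² = 6/5
sum k=0..0:
  [0] +1/2 = 1/2
S = 1/2
C² = P²·S² = 3/10 ; C = +0.547723

+√(3/10) = +0.547723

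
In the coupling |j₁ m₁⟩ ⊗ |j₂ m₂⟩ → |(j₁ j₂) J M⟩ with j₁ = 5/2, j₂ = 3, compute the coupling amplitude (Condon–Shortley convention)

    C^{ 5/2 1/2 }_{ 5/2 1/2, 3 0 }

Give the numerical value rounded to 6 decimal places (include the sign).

−√(8/105) = -0.276026

triangle: 3!*2!*3!/9! = 72/362880
(j±m)!: 3!*2!*3!*3!*3!*2! = 5184
prefactor² = (2J+1)*Δ*N² = 216/35
  k=0: +1/(0!*3!*2!*3!*0!*0!) = 1/72
  k=1: −1/(1!*2!*1!*2!*1!*1!) = -1/4
  k=2: +1/(2!*1!*0!*1!*2!*2!) = 1/8
Σ = -1/9  ⇒  CG² = 216/35*(-1/9)² = 8/105
CG = −√(8/105) = -0.276026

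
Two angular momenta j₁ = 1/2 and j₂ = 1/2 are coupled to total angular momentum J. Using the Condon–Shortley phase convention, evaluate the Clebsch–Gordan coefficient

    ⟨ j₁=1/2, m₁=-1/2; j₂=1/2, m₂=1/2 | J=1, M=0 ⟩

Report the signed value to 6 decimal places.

+0.707107  (= +√(1/2))

√[3·0!1!1!/3! · 0!1!1!0!1!1!] = √(1/2)
  +(−1)^0/∏(0,0,1,1,0,0)! = 1  (running 1)
⟨..|..⟩ = √(1/2)·(1) = +0.707107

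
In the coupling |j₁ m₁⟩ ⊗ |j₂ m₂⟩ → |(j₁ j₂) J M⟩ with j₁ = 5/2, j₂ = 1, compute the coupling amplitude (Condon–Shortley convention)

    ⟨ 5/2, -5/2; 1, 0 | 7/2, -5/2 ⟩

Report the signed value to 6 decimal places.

+0.534522  (= +√(2/7))

j₁+j₂−J=0  J+j₁−j₂=5  J−j₁+j₂=2  j₁+j₂+J+1=8
(j₁±m₁, j₂±m₂, J±M) = (0,5,1,1,1,6)
P² = 28800/7
sum k=0..0:
  [0] +1/120 = 1/120
S = 1/120
C² = P²·S² = 2/7 ; C = +0.534522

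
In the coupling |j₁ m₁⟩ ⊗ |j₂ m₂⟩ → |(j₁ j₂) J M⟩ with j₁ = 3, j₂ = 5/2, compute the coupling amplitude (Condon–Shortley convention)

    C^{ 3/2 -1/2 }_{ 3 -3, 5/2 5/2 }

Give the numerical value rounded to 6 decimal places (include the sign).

j₁+j₂−J=4  J+j₁−j₂=2  J−j₁+j₂=1  j₁+j₂+J+1=8
(j₁±m₁, j₂±m₂, J±M) = (0,6,5,0,1,2)
P² = 5760/7
sum k=4..4:
  [4] +1/48 = 1/48
S = 1/48
C² = P²·S² = 5/14 ; C = +0.597614

+√(5/14) ≈ +0.597614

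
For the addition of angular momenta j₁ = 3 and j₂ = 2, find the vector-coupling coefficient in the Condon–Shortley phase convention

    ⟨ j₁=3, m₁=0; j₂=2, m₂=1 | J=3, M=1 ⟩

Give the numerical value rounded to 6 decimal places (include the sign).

−√(1/30) ≈ -0.182574

√[7·2!4!2!/9! · 3!3!3!1!4!2!] = √(96/5)
  +(−1)^1/∏(1,1,2,2,2,0)! = -1/8  (running -1/8)
  +(−1)^2/∏(2,0,1,1,3,1)! = 1/12  (running -1/24)
⟨..|..⟩ = √(96/5)·(-1/24) = -0.182574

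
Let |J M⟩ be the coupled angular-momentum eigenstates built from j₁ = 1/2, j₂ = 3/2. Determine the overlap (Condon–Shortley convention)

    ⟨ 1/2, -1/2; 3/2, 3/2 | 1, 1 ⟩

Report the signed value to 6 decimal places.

triangle: 1!×0!×2!/4! = 2/24
(j±m)!: 0!×1!×3!×0!×2!×0! = 12
prefactor² = (2J+1)×Δ×N² = 3
  k=1: −1/(1!×0!×0!×2!×0!×0!) = -1/2
Σ = -1/2  ⇒  CG² = 3×(-1/2)² = 3/4
CG = −√(3/4) = -0.866025

−√(3/4) = -0.866025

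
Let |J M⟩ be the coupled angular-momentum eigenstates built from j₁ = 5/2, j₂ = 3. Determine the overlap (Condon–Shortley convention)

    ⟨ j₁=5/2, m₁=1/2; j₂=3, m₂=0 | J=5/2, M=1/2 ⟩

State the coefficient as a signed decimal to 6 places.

−√(8/105) = -0.276026

triangle: 3!·2!·3!/9! = 72/362880
(j±m)!: 3!·2!·3!·3!·3!·2! = 5184
prefactor² = (2J+1)·Δ·N² = 216/35
  k=0: +1/(0!·3!·2!·3!·0!·0!) = 1/72
  k=1: −1/(1!·2!·1!·2!·1!·1!) = -1/4
  k=2: +1/(2!·1!·0!·1!·2!·2!) = 1/8
Σ = -1/9  ⇒  CG² = 216/35·(-1/9)² = 8/105
CG = −√(8/105) = -0.276026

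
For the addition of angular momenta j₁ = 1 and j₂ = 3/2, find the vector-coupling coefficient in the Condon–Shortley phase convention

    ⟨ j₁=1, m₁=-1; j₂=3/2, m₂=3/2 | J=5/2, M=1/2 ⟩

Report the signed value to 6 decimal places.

j₁+j₂−J=0  J+j₁−j₂=2  J−j₁+j₂=3  j₁+j₂+J+1=6
(j₁±m₁, j₂±m₂, J±M) = (0,2,3,0,3,2)
P² = 72/5
sum k=0..0:
  [0] +1/12 = 1/12
S = 1/12
C² = P²·S² = 1/10 ; C = +0.316228

+√(1/10) ≈ +0.316228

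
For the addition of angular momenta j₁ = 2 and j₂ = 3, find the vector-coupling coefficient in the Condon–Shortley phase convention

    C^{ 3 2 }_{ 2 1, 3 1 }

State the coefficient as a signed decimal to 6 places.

−√(1/4) = -0.500000

triangle: 2!·2!·4!/9! = 96/362880
(j±m)!: 3!·1!·4!·2!·5!·1! = 34560
prefactor² = (2J+1)·Δ·N² = 64
  k=0: +1/(0!·2!·1!·4!·1!·0!) = 1/48
  k=1: −1/(1!·1!·0!·3!·2!·1!) = -1/12
Σ = -1/16  ⇒  CG² = 64·(-1/16)² = 1/4
CG = −√(1/4) = -0.500000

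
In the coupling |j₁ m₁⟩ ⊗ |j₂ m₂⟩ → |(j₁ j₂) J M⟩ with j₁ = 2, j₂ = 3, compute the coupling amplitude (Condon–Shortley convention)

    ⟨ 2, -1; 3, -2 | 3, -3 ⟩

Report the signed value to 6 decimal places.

-0.645497  (= −√(5/12))

triangle: 2!*2!*4!/9! = 96/362880
(j±m)!: 1!*3!*1!*5!*0!*6! = 518400
prefactor² = (2J+1)*Δ*N² = 960
  k=1: −1/(1!*1!*2!*0!*0!*4!) = -1/48
Σ = -1/48  ⇒  CG² = 960*(-1/48)² = 5/12
CG = −√(5/12) = -0.645497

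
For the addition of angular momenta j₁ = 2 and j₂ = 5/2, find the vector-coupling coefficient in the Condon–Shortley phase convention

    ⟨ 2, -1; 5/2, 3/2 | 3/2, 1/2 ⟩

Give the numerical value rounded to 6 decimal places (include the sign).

√[4·3!1!2!/7! · 1!3!4!1!2!1!] = √(96/35)
  +(−1)^2/∏(2,1,1,2,0,0)! = 1/4  (running 1/4)
  +(−1)^3/∏(3,0,0,1,1,1)! = -1/6  (running 1/12)
⟨..|..⟩ = √(96/35)·(1/12) = +0.138013

+√(2/105) ≈ +0.138013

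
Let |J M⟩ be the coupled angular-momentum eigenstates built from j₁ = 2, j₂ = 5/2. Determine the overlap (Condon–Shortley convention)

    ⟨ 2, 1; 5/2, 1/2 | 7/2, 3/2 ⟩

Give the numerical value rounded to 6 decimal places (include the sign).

√[8·1!3!4!/9! · 3!1!3!2!5!2!] = √(384/7)
  +(−1)^0/∏(0,1,1,3,2,1)! = 1/12  (running 1/12)
  +(−1)^1/∏(1,0,0,2,3,2)! = -1/24  (running 1/24)
⟨..|..⟩ = √(384/7)·(1/24) = +0.308607

+0.308607  (= +√(2/21))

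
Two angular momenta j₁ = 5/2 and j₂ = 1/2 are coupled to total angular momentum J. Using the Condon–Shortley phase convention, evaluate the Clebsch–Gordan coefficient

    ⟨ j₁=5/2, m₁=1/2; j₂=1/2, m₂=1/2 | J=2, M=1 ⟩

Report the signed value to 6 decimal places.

-0.577350

j₁+j₂−J=1  J+j₁−j₂=4  J−j₁+j₂=0  j₁+j₂+J+1=6
(j₁±m₁, j₂±m₂, J±M) = (3,2,1,0,3,1)
P² = 12
sum k=1..1:
  [1] −1/6 = -1/6
S = -1/6
C² = P²·S² = 1/3 ; C = -0.577350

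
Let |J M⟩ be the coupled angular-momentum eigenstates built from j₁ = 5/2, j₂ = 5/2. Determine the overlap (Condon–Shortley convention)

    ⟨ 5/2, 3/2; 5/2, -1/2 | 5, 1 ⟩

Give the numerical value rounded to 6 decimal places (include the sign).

√[11·0!5!5!/11! · 4!1!2!3!6!4!] = √(138240/7)
  +(−1)^0/∏(0,0,1,2,4,3)! = 1/288  (running 1/288)
⟨..|..⟩ = √(138240/7)·(1/288) = +0.487950

+√(5/21) = +0.487950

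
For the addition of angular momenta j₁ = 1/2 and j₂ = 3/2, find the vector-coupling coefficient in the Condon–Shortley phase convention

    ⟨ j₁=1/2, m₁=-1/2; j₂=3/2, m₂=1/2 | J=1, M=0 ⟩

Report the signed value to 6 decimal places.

√[3·1!0!2!/4! · 0!1!2!1!1!1!] = √(1/2)
  +(−1)^1/∏(1,0,0,1,0,1)! = -1  (running -1)
⟨..|..⟩ = √(1/2)·(-1) = -0.707107

−√(1/2) = -0.707107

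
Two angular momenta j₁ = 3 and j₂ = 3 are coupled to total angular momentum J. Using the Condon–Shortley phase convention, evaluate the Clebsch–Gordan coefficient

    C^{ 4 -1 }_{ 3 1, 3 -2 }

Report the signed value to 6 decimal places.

j₁+j₂−J=2  J+j₁−j₂=4  J−j₁+j₂=4  j₁+j₂+J+1=11
(j₁±m₁, j₂±m₂, J±M) = (4,2,1,5,3,5)
P² = 82944/77
sum k=0..1:
  [0] +1/48 = 1/48
  [1] −1/144 = -1/144
S = 1/72
C² = P²·S² = 16/77 ; C = +0.455842

+√(16/77) ≈ +0.455842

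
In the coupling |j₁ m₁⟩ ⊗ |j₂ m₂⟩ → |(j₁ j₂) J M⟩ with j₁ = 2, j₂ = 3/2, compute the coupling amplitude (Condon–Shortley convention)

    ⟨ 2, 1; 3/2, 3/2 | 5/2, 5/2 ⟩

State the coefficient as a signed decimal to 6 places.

-0.654654  (= −√(3/7))

√[6·1!3!2!/7! · 3!1!3!0!5!0!] = √(432/7)
  +(−1)^1/∏(1,0,0,2,3,0)! = -1/12  (running -1/12)
⟨..|..⟩ = √(432/7)·(-1/12) = -0.654654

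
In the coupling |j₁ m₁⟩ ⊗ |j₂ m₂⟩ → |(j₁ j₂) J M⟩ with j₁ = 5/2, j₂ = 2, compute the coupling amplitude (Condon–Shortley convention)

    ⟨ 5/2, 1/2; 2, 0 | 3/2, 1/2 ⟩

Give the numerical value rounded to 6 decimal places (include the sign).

−√(2/35) ≈ -0.239046

triangle: 3!·2!·1!/7! = 12/5040
(j±m)!: 3!·2!·2!·2!·2!·1! = 96
prefactor² = (2J+1)·Δ·N² = 32/35
  k=1: −1/(1!·2!·1!·1!·1!·0!) = -1/2
  k=2: +1/(2!·1!·0!·0!·2!·1!) = 1/4
Σ = -1/4  ⇒  CG² = 32/35·(-1/4)² = 2/35
CG = −√(2/35) = -0.239046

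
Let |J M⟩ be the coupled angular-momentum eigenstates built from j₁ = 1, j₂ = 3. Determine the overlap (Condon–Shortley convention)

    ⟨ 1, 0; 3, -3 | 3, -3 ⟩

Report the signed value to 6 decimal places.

j₁+j₂−J=1  J+j₁−j₂=1  J−j₁+j₂=5  j₁+j₂+J+1=8
(j₁±m₁, j₂±m₂, J±M) = (1,1,0,6,0,6)
P² = 10800
sum k=0..0:
  [0] +1/120 = 1/120
S = 1/120
C² = P²·S² = 3/4 ; C = +0.866025

+0.866025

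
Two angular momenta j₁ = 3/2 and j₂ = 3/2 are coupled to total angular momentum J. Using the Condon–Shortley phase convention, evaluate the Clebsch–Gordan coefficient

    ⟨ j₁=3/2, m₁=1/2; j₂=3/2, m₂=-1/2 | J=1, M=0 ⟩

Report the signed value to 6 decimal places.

-0.223607

√[3·2!1!1!/5! · 2!1!1!2!1!1!] = √(1/5)
  +(−1)^0/∏(0,2,1,1,0,0)! = 1/2  (running 1/2)
  +(−1)^1/∏(1,1,0,0,1,1)! = -1  (running -1/2)
⟨..|..⟩ = √(1/5)·(-1/2) = -0.223607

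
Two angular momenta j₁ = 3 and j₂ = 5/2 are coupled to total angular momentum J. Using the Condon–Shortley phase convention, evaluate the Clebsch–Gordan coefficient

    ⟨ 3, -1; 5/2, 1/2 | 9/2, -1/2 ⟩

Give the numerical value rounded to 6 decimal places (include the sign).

√[10·1!5!4!/11! · 2!4!3!2!4!5!] = √(92160/77)
  +(−1)^0/∏(0,1,4,3,1,1)! = 1/144  (running 1/144)
  +(−1)^1/∏(1,0,3,2,2,2)! = -1/48  (running -1/72)
⟨..|..⟩ = √(92160/77)·(-1/72) = -0.480500

-0.480500  (= −√(160/693))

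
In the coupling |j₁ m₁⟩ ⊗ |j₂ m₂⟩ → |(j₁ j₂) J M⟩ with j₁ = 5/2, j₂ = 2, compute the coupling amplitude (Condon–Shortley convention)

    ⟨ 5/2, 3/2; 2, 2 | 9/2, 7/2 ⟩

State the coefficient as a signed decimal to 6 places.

√[10·0!5!4!/10! · 4!1!4!0!8!1!] = √(184320)
  +(−1)^0/∏(0,0,1,4,4,0)! = 1/576  (running 1/576)
⟨..|..⟩ = √(184320)·(1/576) = +0.745356

+0.745356  (= +√(5/9))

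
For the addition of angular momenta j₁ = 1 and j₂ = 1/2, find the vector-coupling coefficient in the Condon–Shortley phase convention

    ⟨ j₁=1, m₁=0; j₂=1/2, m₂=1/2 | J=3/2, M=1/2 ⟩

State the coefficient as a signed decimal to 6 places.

+0.816497

triangle: 0!*2!*1!/4! = 2/24
(j±m)!: 1!*1!*1!*0!*2!*1! = 2
prefactor² = (2J+1)*Δ*N² = 2/3
  k=0: +1/(0!*0!*1!*1!*1!*0!) = 1
Σ = 1  ⇒  CG² = 2/3*1² = 2/3
CG = +√(2/3) = +0.816497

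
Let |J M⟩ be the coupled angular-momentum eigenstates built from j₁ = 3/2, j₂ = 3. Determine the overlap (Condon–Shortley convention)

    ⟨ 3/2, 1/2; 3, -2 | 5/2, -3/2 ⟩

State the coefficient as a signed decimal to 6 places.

triangle: 2!*1!*4!/8! = 48/40320
(j±m)!: 2!*1!*1!*5!*1!*4! = 5760
prefactor² = (2J+1)*Δ*N² = 288/7
  k=0: +1/(0!*2!*1!*1!*0!*3!) = 1/12
  k=1: −1/(1!*1!*0!*0!*1!*4!) = -1/24
Σ = 1/24  ⇒  CG² = 288/7*1/24² = 1/14
CG = +√(1/14) = +0.267261

+√(1/14) = +0.267261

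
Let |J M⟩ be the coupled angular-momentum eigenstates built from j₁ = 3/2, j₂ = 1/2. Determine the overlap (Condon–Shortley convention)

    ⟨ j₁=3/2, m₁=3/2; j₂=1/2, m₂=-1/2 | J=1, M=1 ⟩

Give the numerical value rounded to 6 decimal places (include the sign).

√[3·1!2!0!/4! · 3!0!0!1!2!0!] = √(3)
  +(−1)^0/∏(0,1,0,0,2,0)! = 1/2  (running 1/2)
⟨..|..⟩ = √(3)·(1/2) = +0.866025

+√(3/4) ≈ +0.866025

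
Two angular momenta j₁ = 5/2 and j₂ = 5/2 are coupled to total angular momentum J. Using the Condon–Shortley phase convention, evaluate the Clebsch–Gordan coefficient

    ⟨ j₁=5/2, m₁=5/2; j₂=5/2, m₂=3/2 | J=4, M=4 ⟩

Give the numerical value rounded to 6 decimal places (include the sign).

triangle: 1!*4!*4!/10! = 576/3628800
(j±m)!: 5!*0!*4!*1!*8!*0! = 116121600
prefactor² = (2J+1)*Δ*N² = 165888
  k=0: +1/(0!*1!*0!*4!*4!*0!) = 1/576
Σ = 1/576  ⇒  CG² = 165888*1/576² = 1/2
CG = +√(1/2) = +0.707107

+0.707107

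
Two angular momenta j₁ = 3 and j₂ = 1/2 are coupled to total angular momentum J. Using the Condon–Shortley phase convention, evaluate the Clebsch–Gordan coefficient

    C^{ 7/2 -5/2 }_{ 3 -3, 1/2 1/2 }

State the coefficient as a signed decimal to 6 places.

j₁+j₂−J=0  J+j₁−j₂=6  J−j₁+j₂=1  j₁+j₂+J+1=8
(j₁±m₁, j₂±m₂, J±M) = (0,6,1,0,1,6)
P² = 518400/7
sum k=0..0:
  [0] +1/720 = 1/720
S = 1/720
C² = P²·S² = 1/7 ; C = +0.377964

+0.377964  (= +√(1/7))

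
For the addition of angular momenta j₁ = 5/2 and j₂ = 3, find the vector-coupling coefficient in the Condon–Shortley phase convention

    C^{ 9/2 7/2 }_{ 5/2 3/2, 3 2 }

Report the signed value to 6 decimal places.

triangle: 1!·4!·5!/11! = 2880/39916800
(j±m)!: 4!·1!·5!·1!·8!·1! = 116121600
prefactor² = (2J+1)·Δ·N² = 921600/11
  k=0: +1/(0!·1!·1!·5!·3!·0!) = 1/720
  k=1: −1/(1!·0!·0!·4!·4!·1!) = -1/576
Σ = -1/2880  ⇒  CG² = 921600/11·(-1/2880)² = 1/99
CG = −√(1/99) = -0.100504

-0.100504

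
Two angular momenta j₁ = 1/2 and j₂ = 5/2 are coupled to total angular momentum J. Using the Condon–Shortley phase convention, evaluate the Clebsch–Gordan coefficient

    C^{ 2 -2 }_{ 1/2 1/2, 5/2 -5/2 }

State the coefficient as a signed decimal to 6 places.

triangle: 1!·0!·4!/6! = 24/720
(j±m)!: 1!·0!·0!·5!·0!·4! = 2880
prefactor² = (2J+1)·Δ·N² = 480
  k=0: +1/(0!·1!·0!·0!·0!·4!) = 1/24
Σ = 1/24  ⇒  CG² = 480·1/24² = 5/6
CG = +√(5/6) = +0.912871

+0.912871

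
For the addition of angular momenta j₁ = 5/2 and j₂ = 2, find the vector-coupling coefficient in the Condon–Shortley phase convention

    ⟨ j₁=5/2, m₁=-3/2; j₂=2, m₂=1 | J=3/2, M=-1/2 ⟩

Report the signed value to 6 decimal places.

triangle: 3!×2!×1!/7! = 12/5040
(j±m)!: 1!×4!×3!×1!×1!×2! = 288
prefactor² = (2J+1)×Δ×N² = 96/35
  k=2: +1/(2!×1!×2!×1!×0!×0!) = 1/4
  k=3: −1/(3!×0!×1!×0!×1!×1!) = -1/6
Σ = 1/12  ⇒  CG² = 96/35×1/12² = 2/105
CG = +√(2/105) = +0.138013

+√(2/105) = +0.138013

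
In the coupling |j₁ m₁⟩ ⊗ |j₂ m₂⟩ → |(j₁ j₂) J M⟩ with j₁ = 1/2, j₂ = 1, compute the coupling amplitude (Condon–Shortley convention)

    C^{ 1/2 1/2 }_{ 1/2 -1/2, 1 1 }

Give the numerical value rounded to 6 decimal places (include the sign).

−√(2/3) ≈ -0.816497

triangle: 1!×0!×1!/3! = 1/6
(j±m)!: 0!×1!×2!×0!×1!×0! = 2
prefactor² = (2J+1)×Δ×N² = 2/3
  k=1: −1/(1!×0!×0!×1!×0!×0!) = -1
Σ = -1  ⇒  CG² = 2/3×(-1)² = 2/3
CG = −√(2/3) = -0.816497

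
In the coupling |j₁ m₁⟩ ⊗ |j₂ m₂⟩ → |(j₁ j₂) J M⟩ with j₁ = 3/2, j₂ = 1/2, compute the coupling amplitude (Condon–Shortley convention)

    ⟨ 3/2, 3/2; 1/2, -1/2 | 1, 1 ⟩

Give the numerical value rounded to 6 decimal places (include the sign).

√[3·1!2!0!/4! · 3!0!0!1!2!0!] = √(3)
  +(−1)^0/∏(0,1,0,0,2,0)! = 1/2  (running 1/2)
⟨..|..⟩ = √(3)·(1/2) = +0.866025

+0.866025  (= +√(3/4))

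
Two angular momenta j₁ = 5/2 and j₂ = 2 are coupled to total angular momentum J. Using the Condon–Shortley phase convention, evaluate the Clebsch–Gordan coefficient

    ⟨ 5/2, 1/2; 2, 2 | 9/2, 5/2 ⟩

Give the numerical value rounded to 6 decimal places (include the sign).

+√(5/18) = +0.527046

j₁+j₂−J=0  J+j₁−j₂=5  J−j₁+j₂=4  j₁+j₂+J+1=10
(j₁±m₁, j₂±m₂, J±M) = (3,2,4,0,7,2)
P² = 23040
sum k=0..0:
  [0] +1/288 = 1/288
S = 1/288
C² = P²·S² = 5/18 ; C = +0.527046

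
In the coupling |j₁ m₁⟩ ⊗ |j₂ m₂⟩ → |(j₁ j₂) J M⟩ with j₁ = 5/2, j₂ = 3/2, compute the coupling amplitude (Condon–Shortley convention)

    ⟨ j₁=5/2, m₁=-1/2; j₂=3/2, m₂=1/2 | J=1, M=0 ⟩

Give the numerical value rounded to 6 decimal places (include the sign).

triangle: 3!*2!*0!/6! = 12/720
(j±m)!: 2!*3!*2!*1!*1!*1! = 24
prefactor² = (2J+1)*Δ*N² = 6/5
  k=2: +1/(2!*1!*1!*0!*1!*0!) = 1/2
Σ = 1/2  ⇒  CG² = 6/5*1/2² = 3/10
CG = +√(3/10) = +0.547723

+√(3/10) = +0.547723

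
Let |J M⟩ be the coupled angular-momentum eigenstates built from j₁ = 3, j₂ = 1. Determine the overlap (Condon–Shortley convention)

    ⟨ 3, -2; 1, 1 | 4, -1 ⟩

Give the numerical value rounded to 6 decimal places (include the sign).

triangle: 0!×6!×2!/9! = 1440/362880
(j±m)!: 1!×5!×2!×0!×3!×5! = 172800
prefactor² = (2J+1)×Δ×N² = 43200/7
  k=0: +1/(0!×0!×5!×2!×1!×0!) = 1/240
Σ = 1/240  ⇒  CG² = 43200/7×1/240² = 3/28
CG = +√(3/28) = +0.327327

+0.327327  (= +√(3/28))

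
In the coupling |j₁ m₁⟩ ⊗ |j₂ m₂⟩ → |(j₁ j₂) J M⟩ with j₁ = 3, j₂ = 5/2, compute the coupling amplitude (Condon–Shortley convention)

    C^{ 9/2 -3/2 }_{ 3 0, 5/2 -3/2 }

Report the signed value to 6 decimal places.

triangle: 1!×5!×4!/11! = 2880/39916800
(j±m)!: 3!×3!×1!×4!×3!×6! = 3732480
prefactor² = (2J+1)×Δ×N² = 207360/77
  k=0: +1/(0!×1!×3!×1!×2!×3!) = 1/72
  k=1: −1/(1!×0!×2!×0!×3!×4!) = -1/288
Σ = 1/96  ⇒  CG² = 207360/77×1/96² = 45/154
CG = +√(45/154) = +0.540562

+0.540562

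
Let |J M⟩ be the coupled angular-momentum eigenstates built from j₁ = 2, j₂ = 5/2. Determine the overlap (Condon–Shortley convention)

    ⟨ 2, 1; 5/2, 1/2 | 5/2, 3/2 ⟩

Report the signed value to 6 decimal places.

-0.414039  (= −√(6/35))

triangle: 2!·2!·3!/8! = 24/40320
(j±m)!: 3!·1!·3!·2!·4!·1! = 1728
prefactor² = (2J+1)·Δ·N² = 216/35
  k=0: +1/(0!·2!·1!·3!·1!·0!) = 1/12
  k=1: −1/(1!·1!·0!·2!·2!·1!) = -1/4
Σ = -1/6  ⇒  CG² = 216/35·(-1/6)² = 6/35
CG = −√(6/35) = -0.414039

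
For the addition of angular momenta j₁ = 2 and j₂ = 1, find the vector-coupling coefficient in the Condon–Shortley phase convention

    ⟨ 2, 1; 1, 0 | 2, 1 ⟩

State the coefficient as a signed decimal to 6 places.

triangle: 1!·3!·1!/6! = 6/720
(j±m)!: 3!·1!·1!·1!·3!·1! = 36
prefactor² = (2J+1)·Δ·N² = 3/2
  k=0: +1/(0!·1!·1!·1!·2!·0!) = 1/2
  k=1: −1/(1!·0!·0!·0!·3!·1!) = -1/6
Σ = 1/3  ⇒  CG² = 3/2·1/3² = 1/6
CG = +√(1/6) = +0.408248

+√(1/6) ≈ +0.408248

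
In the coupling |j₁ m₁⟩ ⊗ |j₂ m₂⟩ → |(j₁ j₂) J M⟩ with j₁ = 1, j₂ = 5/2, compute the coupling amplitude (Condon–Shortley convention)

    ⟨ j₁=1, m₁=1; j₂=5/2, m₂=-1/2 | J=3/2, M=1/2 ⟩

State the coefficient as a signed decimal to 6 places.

√[4·2!0!3!/6! · 2!0!2!3!2!1!] = √(16/5)
  +(−1)^0/∏(0,2,0,2,0,1)! = 1/4  (running 1/4)
⟨..|..⟩ = √(16/5)·(1/4) = +0.447214

+0.447214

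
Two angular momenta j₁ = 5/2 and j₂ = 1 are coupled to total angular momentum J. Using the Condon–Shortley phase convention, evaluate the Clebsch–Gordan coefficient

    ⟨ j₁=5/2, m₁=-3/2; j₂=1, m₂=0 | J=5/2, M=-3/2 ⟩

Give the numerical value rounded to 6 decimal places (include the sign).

triangle: 1!·4!·1!/7! = 24/5040
(j±m)!: 1!·4!·1!·1!·1!·4! = 576
prefactor² = (2J+1)·Δ·N² = 576/35
  k=0: +1/(0!·1!·4!·1!·0!·0!) = 1/24
  k=1: −1/(1!·0!·3!·0!·1!·1!) = -1/6
Σ = -1/8  ⇒  CG² = 576/35·(-1/8)² = 9/35
CG = −√(9/35) = -0.507093

-0.507093  (= −√(9/35))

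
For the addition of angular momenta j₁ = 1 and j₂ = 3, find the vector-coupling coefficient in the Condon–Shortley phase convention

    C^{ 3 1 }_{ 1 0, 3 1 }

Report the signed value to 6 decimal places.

-0.288675  (= −√(1/12))

j₁+j₂−J=1  J+j₁−j₂=1  J−j₁+j₂=5  j₁+j₂+J+1=8
(j₁±m₁, j₂±m₂, J±M) = (1,1,4,2,4,2)
P² = 48
sum k=0..1:
  [0] +1/24 = 1/24
  [1] −1/12 = -1/12
S = -1/24
C² = P²·S² = 1/12 ; C = -0.288675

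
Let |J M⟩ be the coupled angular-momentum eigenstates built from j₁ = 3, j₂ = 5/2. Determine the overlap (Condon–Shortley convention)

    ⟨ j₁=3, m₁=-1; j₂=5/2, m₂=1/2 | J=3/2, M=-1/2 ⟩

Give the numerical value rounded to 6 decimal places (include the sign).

triangle: 4!×2!×1!/8! = 48/40320
(j±m)!: 2!×4!×3!×2!×1!×2! = 1152
prefactor² = (2J+1)×Δ×N² = 192/35
  k=2: +1/(2!×2!×2!×1!×0!×0!) = 1/8
  k=3: −1/(3!×1!×1!×0!×1!×1!) = -1/6
Σ = -1/24  ⇒  CG² = 192/35×(-1/24)² = 1/105
CG = −√(1/105) = -0.097590

−√(1/105) ≈ -0.097590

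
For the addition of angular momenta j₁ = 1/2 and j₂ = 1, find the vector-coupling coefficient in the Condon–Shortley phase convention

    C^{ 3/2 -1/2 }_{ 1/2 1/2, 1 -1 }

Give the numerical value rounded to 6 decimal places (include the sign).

triangle: 0!*1!*2!/4! = 2/24
(j±m)!: 1!*0!*0!*2!*1!*2! = 4
prefactor² = (2J+1)*Δ*N² = 4/3
  k=0: +1/(0!*0!*0!*0!*1!*2!) = 1/2
Σ = 1/2  ⇒  CG² = 4/3*1/2² = 1/3
CG = +√(1/3) = +0.577350

+√(1/3) = +0.577350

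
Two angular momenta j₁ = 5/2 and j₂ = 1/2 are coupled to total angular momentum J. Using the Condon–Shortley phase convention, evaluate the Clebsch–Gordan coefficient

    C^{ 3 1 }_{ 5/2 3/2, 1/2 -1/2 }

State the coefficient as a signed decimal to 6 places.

j₁+j₂−J=0  J+j₁−j₂=5  J−j₁+j₂=1  j₁+j₂+J+1=7
(j₁±m₁, j₂±m₂, J±M) = (4,1,0,1,4,2)
P² = 192
sum k=0..0:
  [0] +1/24 = 1/24
S = 1/24
C² = P²·S² = 1/3 ; C = +0.577350

+0.577350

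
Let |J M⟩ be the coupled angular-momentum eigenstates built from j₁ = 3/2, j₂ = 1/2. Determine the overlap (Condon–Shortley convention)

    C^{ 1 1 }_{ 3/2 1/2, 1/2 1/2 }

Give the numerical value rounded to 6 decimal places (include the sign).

j₁+j₂−J=1  J+j₁−j₂=2  J−j₁+j₂=0  j₁+j₂+J+1=4
(j₁±m₁, j₂±m₂, J±M) = (2,1,1,0,2,0)
P² = 1
sum k=1..1:
  [1] −1/2 = -1/2
S = -1/2
C² = P²·S² = 1/4 ; C = -0.500000

-0.500000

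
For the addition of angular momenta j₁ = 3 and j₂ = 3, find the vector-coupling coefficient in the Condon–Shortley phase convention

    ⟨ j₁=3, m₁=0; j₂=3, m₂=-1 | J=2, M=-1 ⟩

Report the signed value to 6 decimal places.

j₁+j₂−J=4  J+j₁−j₂=2  J−j₁+j₂=2  j₁+j₂+J+1=9
(j₁±m₁, j₂±m₂, J±M) = (3,3,2,4,1,3)
P² = 96/7
sum k=1..2:
  [1] −1/12 = -1/12
  [2] +1/8 = 1/8
S = 1/24
C² = P²·S² = 1/42 ; C = +0.154303

+0.154303  (= +√(1/42))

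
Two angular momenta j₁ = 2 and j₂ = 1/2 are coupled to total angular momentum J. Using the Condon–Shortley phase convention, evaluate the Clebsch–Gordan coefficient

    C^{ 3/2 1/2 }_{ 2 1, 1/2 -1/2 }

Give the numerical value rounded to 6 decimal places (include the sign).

+√(3/5) = +0.774597

triangle: 1!×3!×0!/5! = 6/120
(j±m)!: 3!×1!×0!×1!×2!×1! = 12
prefactor² = (2J+1)×Δ×N² = 12/5
  k=0: +1/(0!×1!×1!×0!×2!×0!) = 1/2
Σ = 1/2  ⇒  CG² = 12/5×1/2² = 3/5
CG = +√(3/5) = +0.774597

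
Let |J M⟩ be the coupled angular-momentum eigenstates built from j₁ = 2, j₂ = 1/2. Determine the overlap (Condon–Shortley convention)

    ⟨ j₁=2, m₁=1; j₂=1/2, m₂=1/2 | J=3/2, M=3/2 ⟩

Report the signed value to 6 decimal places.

-0.447214

j₁+j₂−J=1  J+j₁−j₂=3  J−j₁+j₂=0  j₁+j₂+J+1=5
(j₁±m₁, j₂±m₂, J±M) = (3,1,1,0,3,0)
P² = 36/5
sum k=1..1:
  [1] −1/6 = -1/6
S = -1/6
C² = P²·S² = 1/5 ; C = -0.447214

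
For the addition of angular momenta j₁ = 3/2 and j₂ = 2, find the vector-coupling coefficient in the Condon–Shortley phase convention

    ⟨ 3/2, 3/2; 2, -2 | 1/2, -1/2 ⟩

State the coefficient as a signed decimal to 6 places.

+0.632456

√[2·3!0!1!/5! · 3!0!0!4!0!1!] = √(72/5)
  +(−1)^0/∏(0,3,0,0,0,1)! = 1/6  (running 1/6)
⟨..|..⟩ = √(72/5)·(1/6) = +0.632456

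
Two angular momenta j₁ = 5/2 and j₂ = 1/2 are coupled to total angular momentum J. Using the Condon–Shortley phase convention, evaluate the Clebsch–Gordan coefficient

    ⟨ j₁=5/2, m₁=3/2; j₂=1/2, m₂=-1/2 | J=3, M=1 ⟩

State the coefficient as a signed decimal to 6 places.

√[7·0!5!1!/7! · 4!1!0!1!4!2!] = √(192)
  +(−1)^0/∏(0,0,1,0,4,1)! = 1/24  (running 1/24)
⟨..|..⟩ = √(192)·(1/24) = +0.577350

+0.577350  (= +√(1/3))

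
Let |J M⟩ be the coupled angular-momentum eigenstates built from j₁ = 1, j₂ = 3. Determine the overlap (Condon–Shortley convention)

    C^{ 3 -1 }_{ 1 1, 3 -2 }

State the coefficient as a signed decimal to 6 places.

√[7·1!1!5!/8! · 2!0!1!5!2!4!] = √(240)
  +(−1)^0/∏(0,1,0,1,1,4)! = 1/24  (running 1/24)
⟨..|..⟩ = √(240)·(1/24) = +0.645497

+√(5/12) ≈ +0.645497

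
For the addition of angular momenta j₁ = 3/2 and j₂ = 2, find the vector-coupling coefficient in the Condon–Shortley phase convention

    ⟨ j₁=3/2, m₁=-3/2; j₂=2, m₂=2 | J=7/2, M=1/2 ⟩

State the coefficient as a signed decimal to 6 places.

√[8·0!3!4!/8! · 0!3!4!0!4!3!] = √(20736/35)
  +(−1)^0/∏(0,0,3,4,0,0)! = 1/144  (running 1/144)
⟨..|..⟩ = √(20736/35)·(1/144) = +0.169031

+0.169031  (= +√(1/35))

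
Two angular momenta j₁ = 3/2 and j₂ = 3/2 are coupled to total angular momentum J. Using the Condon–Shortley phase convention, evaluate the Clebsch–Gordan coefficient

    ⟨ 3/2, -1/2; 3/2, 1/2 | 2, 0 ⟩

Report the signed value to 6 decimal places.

j₁+j₂−J=1  J+j₁−j₂=2  J−j₁+j₂=2  j₁+j₂+J+1=6
(j₁±m₁, j₂±m₂, J±M) = (1,2,2,1,2,2)
P² = 4/9
sum k=0..1:
  [0] +1/4 = 1/4
  [1] −1/1 = -1
S = -3/4
C² = P²·S² = 1/4 ; C = -0.500000

−√(1/4) ≈ -0.500000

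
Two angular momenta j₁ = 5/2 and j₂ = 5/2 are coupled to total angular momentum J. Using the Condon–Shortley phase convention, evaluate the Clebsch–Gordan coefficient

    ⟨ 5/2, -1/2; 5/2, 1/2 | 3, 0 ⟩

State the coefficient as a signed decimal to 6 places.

triangle: 2!×3!×3!/9! = 72/362880
(j±m)!: 2!×3!×3!×2!×3!×3! = 5184
prefactor² = (2J+1)×Δ×N² = 36/5
  k=0: +1/(0!×2!×3!×3!×0!×0!) = 1/72
  k=1: −1/(1!×1!×2!×2!×1!×1!) = -1/4
  k=2: +1/(2!×0!×1!×1!×2!×2!) = 1/8
Σ = -1/9  ⇒  CG² = 36/5×(-1/9)² = 4/45
CG = −√(4/45) = -0.298142

−√(4/45) ≈ -0.298142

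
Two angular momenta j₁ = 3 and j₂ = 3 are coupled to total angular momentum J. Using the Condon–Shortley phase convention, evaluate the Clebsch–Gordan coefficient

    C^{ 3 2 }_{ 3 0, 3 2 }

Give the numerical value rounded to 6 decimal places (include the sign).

+0.408248

triangle: 3!·3!·3!/10! = 216/3628800
(j±m)!: 3!·3!·5!·1!·5!·1! = 518400
prefactor² = (2J+1)·Δ·N² = 216
  k=2: +1/(2!·1!·1!·3!·2!·0!) = 1/24
  k=3: −1/(3!·0!·0!·2!·3!·1!) = -1/72
Σ = 1/36  ⇒  CG² = 216·1/36² = 1/6
CG = +√(1/6) = +0.408248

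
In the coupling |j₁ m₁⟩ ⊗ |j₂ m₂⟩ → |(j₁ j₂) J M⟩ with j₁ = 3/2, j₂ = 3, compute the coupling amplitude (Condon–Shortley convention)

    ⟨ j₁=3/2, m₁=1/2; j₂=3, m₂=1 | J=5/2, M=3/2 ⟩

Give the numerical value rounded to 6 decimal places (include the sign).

triangle: 2!×1!×4!/8! = 48/40320
(j±m)!: 2!×1!×4!×2!×4!×1! = 2304
prefactor² = (2J+1)×Δ×N² = 576/35
  k=0: +1/(0!×2!×1!×4!×0!×0!) = 1/48
  k=1: −1/(1!×1!×0!×3!×1!×1!) = -1/6
Σ = -7/48  ⇒  CG² = 576/35×(-7/48)² = 7/20
CG = −√(7/20) = -0.591608

-0.591608  (= −√(7/20))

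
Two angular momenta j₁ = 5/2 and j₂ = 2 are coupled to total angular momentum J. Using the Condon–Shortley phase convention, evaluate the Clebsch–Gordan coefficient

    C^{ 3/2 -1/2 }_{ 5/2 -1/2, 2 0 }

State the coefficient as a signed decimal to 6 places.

triangle: 3!×2!×1!/7! = 12/5040
(j±m)!: 2!×3!×2!×2!×1!×2! = 96
prefactor² = (2J+1)×Δ×N² = 32/35
  k=1: −1/(1!×2!×2!×1!×0!×0!) = -1/4
  k=2: +1/(2!×1!×1!×0!×1!×1!) = 1/2
Σ = 1/4  ⇒  CG² = 32/35×1/4² = 2/35
CG = +√(2/35) = +0.239046

+√(2/35) ≈ +0.239046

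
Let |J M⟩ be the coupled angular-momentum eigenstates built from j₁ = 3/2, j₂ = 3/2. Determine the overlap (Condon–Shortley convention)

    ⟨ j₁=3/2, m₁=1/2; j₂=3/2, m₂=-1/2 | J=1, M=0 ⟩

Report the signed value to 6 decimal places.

triangle: 2!*1!*1!/5! = 2/120
(j±m)!: 2!*1!*1!*2!*1!*1! = 4
prefactor² = (2J+1)*Δ*N² = 1/5
  k=0: +1/(0!*2!*1!*1!*0!*0!) = 1/2
  k=1: −1/(1!*1!*0!*0!*1!*1!) = -1
Σ = -1/2  ⇒  CG² = 1/5*(-1/2)² = 1/20
CG = −√(1/20) = -0.223607

-0.223607  (= −√(1/20))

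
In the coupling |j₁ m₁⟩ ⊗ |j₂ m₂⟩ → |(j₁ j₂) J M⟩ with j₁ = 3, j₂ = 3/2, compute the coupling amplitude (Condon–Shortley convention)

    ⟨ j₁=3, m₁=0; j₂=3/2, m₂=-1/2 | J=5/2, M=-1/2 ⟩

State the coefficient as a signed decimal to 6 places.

−√(6/35) ≈ -0.414039

j₁+j₂−J=2  J+j₁−j₂=4  J−j₁+j₂=1  j₁+j₂+J+1=8
(j₁±m₁, j₂±m₂, J±M) = (3,3,1,2,2,3)
P² = 216/35
sum k=0..1:
  [0] +1/12 = 1/12
  [1] −1/4 = -1/4
S = -1/6
C² = P²·S² = 6/35 ; C = -0.414039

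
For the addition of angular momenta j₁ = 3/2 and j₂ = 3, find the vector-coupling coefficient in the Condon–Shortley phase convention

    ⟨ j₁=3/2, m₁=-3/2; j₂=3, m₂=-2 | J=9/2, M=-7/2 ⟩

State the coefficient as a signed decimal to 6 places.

√[10·0!3!6!/10! · 0!3!1!5!1!8!] = √(345600)
  +(−1)^0/∏(0,0,3,1,0,5)! = 1/720  (running 1/720)
⟨..|..⟩ = √(345600)·(1/720) = +0.816497

+0.816497  (= +√(2/3))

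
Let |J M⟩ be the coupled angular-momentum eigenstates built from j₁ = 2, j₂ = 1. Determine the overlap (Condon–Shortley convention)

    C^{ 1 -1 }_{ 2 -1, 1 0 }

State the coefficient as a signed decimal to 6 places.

−√(3/10) = -0.547723

j₁+j₂−J=2  J+j₁−j₂=2  J−j₁+j₂=0  j₁+j₂+J+1=5
(j₁±m₁, j₂±m₂, J±M) = (1,3,1,1,0,2)
P² = 6/5
sum k=1..1:
  [1] −1/2 = -1/2
S = -1/2
C² = P²·S² = 3/10 ; C = -0.547723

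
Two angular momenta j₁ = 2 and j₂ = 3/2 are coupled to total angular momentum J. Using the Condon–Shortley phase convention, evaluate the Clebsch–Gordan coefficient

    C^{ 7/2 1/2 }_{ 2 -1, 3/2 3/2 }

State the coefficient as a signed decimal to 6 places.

+0.338062  (= +√(4/35))

√[8·0!4!3!/8! · 1!3!3!0!4!3!] = √(5184/35)
  +(−1)^0/∏(0,0,3,3,1,0)! = 1/36  (running 1/36)
⟨..|..⟩ = √(5184/35)·(1/36) = +0.338062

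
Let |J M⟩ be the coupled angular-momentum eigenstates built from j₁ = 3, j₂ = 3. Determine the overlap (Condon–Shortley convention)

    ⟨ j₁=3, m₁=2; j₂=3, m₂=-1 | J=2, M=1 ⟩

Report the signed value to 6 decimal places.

−√(5/28) ≈ -0.422577

j₁+j₂−J=4  J+j₁−j₂=2  J−j₁+j₂=2  j₁+j₂+J+1=9
(j₁±m₁, j₂±m₂, J±M) = (5,1,2,4,3,1)
P² = 320/7
sum k=0..1:
  [0] +1/48 = 1/48
  [1] −1/12 = -1/12
S = -1/16
C² = P²·S² = 5/28 ; C = -0.422577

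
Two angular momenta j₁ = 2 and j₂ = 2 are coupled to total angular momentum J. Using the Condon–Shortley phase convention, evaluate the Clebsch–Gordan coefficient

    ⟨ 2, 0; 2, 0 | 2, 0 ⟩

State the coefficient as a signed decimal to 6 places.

-0.534522

j₁+j₂−J=2  J+j₁−j₂=2  J−j₁+j₂=2  j₁+j₂+J+1=7
(j₁±m₁, j₂±m₂, J±M) = (2,2,2,2,2,2)
P² = 32/63
sum k=0..2:
  [0] +1/8 = 1/8
  [1] −1/1 = -1
  [2] +1/8 = 1/8
S = -3/4
C² = P²·S² = 2/7 ; C = -0.534522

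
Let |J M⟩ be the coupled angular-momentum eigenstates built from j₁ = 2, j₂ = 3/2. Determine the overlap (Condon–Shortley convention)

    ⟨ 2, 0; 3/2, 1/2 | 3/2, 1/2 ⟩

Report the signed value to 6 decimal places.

j₁+j₂−J=2  J+j₁−j₂=2  J−j₁+j₂=1  j₁+j₂+J+1=6
(j₁±m₁, j₂±m₂, J±M) = (2,2,2,1,2,1)
P² = 16/45
sum k=1..2:
  [1] −1/1 = -1
  [2] +1/4 = 1/4
S = -3/4
C² = P²·S² = 1/5 ; C = -0.447214

-0.447214  (= −√(1/5))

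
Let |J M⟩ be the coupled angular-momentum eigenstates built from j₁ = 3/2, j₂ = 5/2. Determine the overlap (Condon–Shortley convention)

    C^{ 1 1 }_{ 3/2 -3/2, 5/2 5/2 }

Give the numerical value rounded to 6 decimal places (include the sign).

-0.707107  (= −√(1/2))

j₁+j₂−J=3  J+j₁−j₂=0  J−j₁+j₂=2  j₁+j₂+J+1=6
(j₁±m₁, j₂±m₂, J±M) = (0,3,5,0,2,0)
P² = 72
sum k=3..3:
  [3] −1/12 = -1/12
S = -1/12
C² = P²·S² = 1/2 ; C = -0.707107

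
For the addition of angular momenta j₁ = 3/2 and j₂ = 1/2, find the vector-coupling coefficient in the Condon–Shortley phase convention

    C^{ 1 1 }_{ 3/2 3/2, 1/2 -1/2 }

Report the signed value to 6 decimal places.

+0.866025  (= +√(3/4))

triangle: 1!×2!×0!/4! = 2/24
(j±m)!: 3!×0!×0!×1!×2!×0! = 12
prefactor² = (2J+1)×Δ×N² = 3
  k=0: +1/(0!×1!×0!×0!×2!×0!) = 1/2
Σ = 1/2  ⇒  CG² = 3×1/2² = 3/4
CG = +√(3/4) = +0.866025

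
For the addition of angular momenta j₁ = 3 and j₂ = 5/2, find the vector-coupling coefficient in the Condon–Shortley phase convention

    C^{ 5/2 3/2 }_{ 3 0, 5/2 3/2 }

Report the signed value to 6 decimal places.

+0.483046  (= +√(7/30))

j₁+j₂−J=3  J+j₁−j₂=3  J−j₁+j₂=2  j₁+j₂+J+1=9
(j₁±m₁, j₂±m₂, J±M) = (3,3,4,1,4,1)
P² = 864/35
sum k=2..3:
  [2] +1/8 = 1/8
  [3] −1/36 = -1/36
S = 7/72
C² = P²·S² = 7/30 ; C = +0.483046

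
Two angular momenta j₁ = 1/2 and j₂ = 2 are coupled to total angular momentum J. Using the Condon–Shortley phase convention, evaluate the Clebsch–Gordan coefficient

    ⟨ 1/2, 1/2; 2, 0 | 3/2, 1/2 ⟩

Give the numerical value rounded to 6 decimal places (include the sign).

√[4·1!0!3!/5! · 1!0!2!2!2!1!] = √(8/5)
  +(−1)^0/∏(0,1,0,2,0,1)! = 1/2  (running 1/2)
⟨..|..⟩ = √(8/5)·(1/2) = +0.632456

+√(2/5) = +0.632456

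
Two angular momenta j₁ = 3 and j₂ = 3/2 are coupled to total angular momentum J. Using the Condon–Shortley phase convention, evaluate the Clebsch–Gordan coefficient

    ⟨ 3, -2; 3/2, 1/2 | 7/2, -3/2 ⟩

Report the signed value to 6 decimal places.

√[8·1!5!2!/9! · 1!5!2!1!2!5!] = √(6400/21)
  +(−1)^0/∏(0,1,5,2,0,0)! = 1/240  (running 1/240)
  +(−1)^1/∏(1,0,4,1,1,1)! = -1/24  (running -3/80)
⟨..|..⟩ = √(6400/21)·(-3/80) = -0.654654

-0.654654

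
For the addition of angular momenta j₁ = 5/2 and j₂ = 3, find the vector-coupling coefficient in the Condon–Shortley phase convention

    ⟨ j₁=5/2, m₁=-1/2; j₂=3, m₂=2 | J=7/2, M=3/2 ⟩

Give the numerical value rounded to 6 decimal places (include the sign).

√[8·2!3!4!/10! · 2!3!5!1!5!2!] = √(1536/7)
  +(−1)^1/∏(1,1,2,4,1,0)! = -1/48  (running -1/48)
  +(−1)^2/∏(2,0,1,3,2,1)! = 1/24  (running 1/48)
⟨..|..⟩ = √(1536/7)·(1/48) = +0.308607

+0.308607  (= +√(2/21))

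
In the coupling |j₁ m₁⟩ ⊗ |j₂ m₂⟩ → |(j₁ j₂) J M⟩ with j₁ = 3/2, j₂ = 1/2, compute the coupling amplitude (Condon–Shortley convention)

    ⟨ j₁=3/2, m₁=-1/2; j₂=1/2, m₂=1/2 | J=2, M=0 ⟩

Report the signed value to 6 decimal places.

+0.707107

j₁+j₂−J=0  J+j₁−j₂=3  J−j₁+j₂=1  j₁+j₂+J+1=5
(j₁±m₁, j₂±m₂, J±M) = (1,2,1,0,2,2)
P² = 2
sum k=0..0:
  [0] +1/2 = 1/2
S = 1/2
C² = P²·S² = 1/2 ; C = +0.707107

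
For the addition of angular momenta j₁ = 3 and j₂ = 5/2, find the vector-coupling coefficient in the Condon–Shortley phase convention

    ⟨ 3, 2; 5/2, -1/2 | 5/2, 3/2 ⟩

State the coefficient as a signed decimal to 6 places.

triangle: 3!*3!*2!/9! = 72/362880
(j±m)!: 5!*1!*2!*3!*4!*1! = 34560
prefactor² = (2J+1)*Δ*N² = 288/7
  k=0: +1/(0!*3!*1!*2!*2!*0!) = 1/24
  k=1: −1/(1!*2!*0!*1!*3!*1!) = -1/12
Σ = -1/24  ⇒  CG² = 288/7*(-1/24)² = 1/14
CG = −√(1/14) = -0.267261

−√(1/14) ≈ -0.267261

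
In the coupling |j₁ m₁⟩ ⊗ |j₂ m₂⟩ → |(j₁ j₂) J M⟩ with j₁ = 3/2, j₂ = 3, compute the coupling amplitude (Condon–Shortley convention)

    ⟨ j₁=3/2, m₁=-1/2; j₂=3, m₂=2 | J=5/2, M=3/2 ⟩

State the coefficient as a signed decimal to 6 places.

+√(1/14) ≈ +0.267261

√[6·2!1!4!/8! · 1!2!5!1!4!1!] = √(288/7)
  +(−1)^1/∏(1,1,1,4,0,0)! = -1/24  (running -1/24)
  +(−1)^2/∏(2,0,0,3,1,1)! = 1/12  (running 1/24)
⟨..|..⟩ = √(288/7)·(1/24) = +0.267261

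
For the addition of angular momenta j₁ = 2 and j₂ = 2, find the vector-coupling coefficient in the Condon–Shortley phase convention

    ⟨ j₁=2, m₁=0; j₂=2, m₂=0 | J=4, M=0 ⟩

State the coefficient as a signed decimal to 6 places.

+0.717137

√[9·0!4!4!/9! · 2!2!2!2!4!4!] = √(4608/35)
  +(−1)^0/∏(0,0,2,2,2,2)! = 1/16  (running 1/16)
⟨..|..⟩ = √(4608/35)·(1/16) = +0.717137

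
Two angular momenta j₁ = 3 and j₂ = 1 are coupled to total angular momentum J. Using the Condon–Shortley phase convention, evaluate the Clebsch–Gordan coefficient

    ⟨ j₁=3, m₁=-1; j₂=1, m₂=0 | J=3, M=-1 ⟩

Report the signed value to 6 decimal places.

-0.288675  (= −√(1/12))

triangle: 1!×5!×1!/8! = 120/40320
(j±m)!: 2!×4!×1!×1!×2!×4! = 2304
prefactor² = (2J+1)×Δ×N² = 48
  k=0: +1/(0!×1!×4!×1!×1!×0!) = 1/24
  k=1: −1/(1!×0!×3!×0!×2!×1!) = -1/12
Σ = -1/24  ⇒  CG² = 48×(-1/24)² = 1/12
CG = −√(1/12) = -0.288675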